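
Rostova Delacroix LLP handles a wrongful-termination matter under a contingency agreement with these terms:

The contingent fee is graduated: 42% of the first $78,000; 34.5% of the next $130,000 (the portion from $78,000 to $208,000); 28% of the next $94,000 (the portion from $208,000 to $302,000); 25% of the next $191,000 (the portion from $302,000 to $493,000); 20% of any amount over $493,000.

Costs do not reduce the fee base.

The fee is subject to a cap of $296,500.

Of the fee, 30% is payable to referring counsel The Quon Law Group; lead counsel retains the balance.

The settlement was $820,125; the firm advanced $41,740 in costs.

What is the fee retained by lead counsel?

Fee base is the gross recovery, $820,125; costs are reimbursed separately.
First $78,000 at 42% = $32,760.00
Next $130,000 at 34.5% = $44,850.00
Next $94,000 at 28% = $26,320.00
Next $191,000 at 25% = $47,750.00
Remaining $327,125 at 20% = $65,425.00
Fee: $32,760.00 + $44,850.00 + $26,320.00 + $47,750.00 + $65,425.00 = $217,105.00
$217,105.00 is under the $296,500 cap.
Referral share: 30% of $217,105.00 = $65,131.50; lead counsel retains $217,105.00 − $65,131.50 = $151,973.50.

$151,973.50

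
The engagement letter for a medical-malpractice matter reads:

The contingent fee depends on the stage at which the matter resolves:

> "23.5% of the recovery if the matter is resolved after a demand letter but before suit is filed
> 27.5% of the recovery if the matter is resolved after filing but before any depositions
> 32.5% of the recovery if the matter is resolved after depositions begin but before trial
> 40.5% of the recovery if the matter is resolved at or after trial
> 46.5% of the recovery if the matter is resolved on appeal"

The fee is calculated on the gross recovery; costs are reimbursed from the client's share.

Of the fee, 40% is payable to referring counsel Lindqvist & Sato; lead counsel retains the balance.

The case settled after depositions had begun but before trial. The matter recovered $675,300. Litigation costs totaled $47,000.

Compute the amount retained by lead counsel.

Fee base is the gross recovery, $675,300; costs are reimbursed separately.
The matter settled after depositions had begun but before trial, so the 32.5% rate applies.
$675,300 × 32.5% = $219,472.50
Referral share: 40% of $219,472.50 = $87,789.00; lead counsel retains $219,472.50 − $87,789.00 = $131,683.50.

$131,683.50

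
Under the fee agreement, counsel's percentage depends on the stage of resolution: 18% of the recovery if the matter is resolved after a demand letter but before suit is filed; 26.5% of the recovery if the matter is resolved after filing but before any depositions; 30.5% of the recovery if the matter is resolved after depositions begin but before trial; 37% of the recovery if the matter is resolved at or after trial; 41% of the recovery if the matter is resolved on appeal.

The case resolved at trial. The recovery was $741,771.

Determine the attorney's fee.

The matter resolved at trial, so the 37% rate applies.
$741,771 × 37% = $274,455.27

$274,455.27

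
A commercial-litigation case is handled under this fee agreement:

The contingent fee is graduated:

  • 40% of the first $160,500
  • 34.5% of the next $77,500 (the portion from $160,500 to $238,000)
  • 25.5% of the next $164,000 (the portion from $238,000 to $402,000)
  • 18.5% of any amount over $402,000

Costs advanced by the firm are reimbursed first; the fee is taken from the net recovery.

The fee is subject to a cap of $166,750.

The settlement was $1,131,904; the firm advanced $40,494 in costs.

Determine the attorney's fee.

$166,750.00

Fee base (net of costs): $1,131,904 − $40,494 = $1,091,410
First $160,500 at 40% = $64,200.00
Next $77,500 at 34.5% = $26,737.50
Next $164,000 at 25.5% = $41,820.00
Remaining $689,410 at 18.5% = $127,540.85
Fee: $64,200.00 + $26,737.50 + $41,820.00 + $127,540.85 = $260,298.35
$260,298.35 exceeds the $166,750 cap, so the fee is capped at $166,750.00.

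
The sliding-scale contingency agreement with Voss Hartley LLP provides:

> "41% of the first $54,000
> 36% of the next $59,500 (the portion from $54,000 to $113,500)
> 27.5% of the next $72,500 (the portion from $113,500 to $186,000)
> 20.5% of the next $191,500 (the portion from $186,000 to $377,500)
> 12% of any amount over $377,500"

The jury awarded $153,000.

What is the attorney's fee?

$54,422.50

First $54,000 at 41% = $22,140.00
Next $59,500 at 36% = $21,420.00
Remaining $39,500 at 27.5% = $10,862.50
Fee: $22,140.00 + $21,420.00 + $10,862.50 = $54,422.50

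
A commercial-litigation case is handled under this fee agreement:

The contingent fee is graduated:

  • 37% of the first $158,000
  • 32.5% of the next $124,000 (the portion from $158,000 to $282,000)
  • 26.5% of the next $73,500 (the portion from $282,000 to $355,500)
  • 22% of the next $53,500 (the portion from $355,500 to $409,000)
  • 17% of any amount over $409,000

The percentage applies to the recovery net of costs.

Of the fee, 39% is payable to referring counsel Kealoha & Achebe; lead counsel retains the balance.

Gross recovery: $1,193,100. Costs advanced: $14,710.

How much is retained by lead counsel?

Fee base (net of costs): $1,193,100 − $14,710 = $1,178,390
First $158,000 at 37% = $58,460.00
Next $124,000 at 32.5% = $40,300.00
Next $73,500 at 26.5% = $19,477.50
Next $53,500 at 22% = $11,770.00
Remaining $769,390 at 17% = $130,796.30
Fee: $58,460.00 + $40,300.00 + $19,477.50 + $11,770.00 + $130,796.30 = $260,803.80
Referral share: 39% of $260,803.80 = $101,713.48; lead counsel retains $260,803.80 − $101,713.48 = $159,090.32.

$159,090.32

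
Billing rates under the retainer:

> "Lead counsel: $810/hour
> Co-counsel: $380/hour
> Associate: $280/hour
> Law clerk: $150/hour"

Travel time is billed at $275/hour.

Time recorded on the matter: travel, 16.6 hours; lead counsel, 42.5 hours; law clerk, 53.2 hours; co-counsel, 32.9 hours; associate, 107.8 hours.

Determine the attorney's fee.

Lead counsel: 42.5 × $810 = $34,425.00
Co-counsel: 32.9 × $380 = $12,502.00
Associate: 107.8 × $280 = $30,184.00
Law clerk: 53.2 × $150 = $7,980.00
Subtotal: $34,425.00 + $12,502.00 + $30,184.00 + $7,980.00 = $85,091.00
Travel: 16.6 × $275 = $4,565.00
Total: $85,091.00 + $4,565.00 = $89,656.00

$89,656.00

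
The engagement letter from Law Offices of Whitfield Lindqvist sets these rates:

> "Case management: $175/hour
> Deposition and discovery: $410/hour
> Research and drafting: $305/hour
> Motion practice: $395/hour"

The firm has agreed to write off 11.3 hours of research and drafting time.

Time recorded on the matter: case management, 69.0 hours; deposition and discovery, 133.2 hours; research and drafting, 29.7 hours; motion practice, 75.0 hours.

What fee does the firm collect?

Case management: 69.0 × $175 = $12,075.00
Deposition and discovery: 133.2 × $410 = $54,612.00
Research and drafting: 29.7 × $305 = $9,058.50
Motion practice: 75.0 × $395 = $29,625.00
Subtotal: $105,370.50
Write-off: 11.3 × $305 = $3,446.50
Total: $105,370.50 − $3,446.50 = $101,924.00

$101,924.00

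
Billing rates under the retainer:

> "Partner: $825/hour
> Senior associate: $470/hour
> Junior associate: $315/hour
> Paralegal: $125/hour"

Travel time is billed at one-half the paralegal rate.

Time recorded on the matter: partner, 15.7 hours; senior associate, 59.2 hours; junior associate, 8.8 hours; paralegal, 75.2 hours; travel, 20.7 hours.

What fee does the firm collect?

$54,242.25

Partner: 15.7 × $825 = $12,952.50
Senior associate: 59.2 × $470 = $27,824.00
Junior associate: 8.8 × $315 = $2,772.00
Paralegal: 75.2 × $125 = $9,400.00
Subtotal: $12,952.50 + $27,824.00 + $2,772.00 + $9,400.00 = $52,948.50
Travel: 20.7 × ($125 ÷ 2) = 20.7 × $62.50 = $1,293.75
Total: $52,948.50 + $1,293.75 = $54,242.25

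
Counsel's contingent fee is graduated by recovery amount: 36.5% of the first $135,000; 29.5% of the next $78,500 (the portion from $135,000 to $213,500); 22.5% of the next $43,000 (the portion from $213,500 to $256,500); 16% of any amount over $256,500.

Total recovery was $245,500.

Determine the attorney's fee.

First $135,000 at 36.5% = $49,275.00
Next $78,500 at 29.5% = $23,157.50
Remaining $32,000 at 22.5% = $7,200.00
Fee: $49,275.00 + $23,157.50 + $7,200.00 = $79,632.50

$79,632.50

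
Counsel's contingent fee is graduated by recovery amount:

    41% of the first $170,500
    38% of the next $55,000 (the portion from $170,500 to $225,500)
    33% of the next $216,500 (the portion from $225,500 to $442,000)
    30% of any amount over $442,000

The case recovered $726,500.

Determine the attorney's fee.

First $170,500 at 41% = $69,905.00
Next $55,000 at 38% = $20,900.00
Next $216,500 at 33% = $71,445.00
Remaining $284,500 at 30% = $85,350.00
Fee: $69,905.00 + $20,900.00 + $71,445.00 + $85,350.00 = $247,600.00

$247,600.00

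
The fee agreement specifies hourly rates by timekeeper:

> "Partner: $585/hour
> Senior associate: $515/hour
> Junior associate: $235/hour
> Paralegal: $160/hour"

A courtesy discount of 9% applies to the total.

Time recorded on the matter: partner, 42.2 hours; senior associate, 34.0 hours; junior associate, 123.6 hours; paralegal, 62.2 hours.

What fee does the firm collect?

Partner: 42.2 × $585 = $24,687.00
Senior associate: 34.0 × $515 = $17,510.00
Junior associate: 123.6 × $235 = $29,046.00
Paralegal: 62.2 × $160 = $9,952.00
Subtotal: $81,195.00
Less 9% discount: −$7,307.55
Total: $81,195.00 − $7,307.55 = $73,887.45

$73,887.45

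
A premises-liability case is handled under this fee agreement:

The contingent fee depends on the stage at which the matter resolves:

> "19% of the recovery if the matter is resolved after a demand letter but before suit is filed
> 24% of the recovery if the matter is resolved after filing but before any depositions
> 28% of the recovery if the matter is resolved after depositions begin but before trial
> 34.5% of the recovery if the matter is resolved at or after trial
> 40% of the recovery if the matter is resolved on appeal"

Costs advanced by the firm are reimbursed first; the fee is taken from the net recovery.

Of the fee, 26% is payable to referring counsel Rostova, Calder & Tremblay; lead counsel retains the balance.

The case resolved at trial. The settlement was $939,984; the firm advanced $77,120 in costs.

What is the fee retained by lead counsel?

Fee base (net of costs): $939,984 − $77,120 = $862,864
The matter resolved at trial, so the 34.5% rate applies.
$862,864 × 34.5% = $297,688.08
Referral share: 26% of $297,688.08 = $77,398.90; lead counsel retains $297,688.08 − $77,398.90 = $220,289.18.

$220,289.18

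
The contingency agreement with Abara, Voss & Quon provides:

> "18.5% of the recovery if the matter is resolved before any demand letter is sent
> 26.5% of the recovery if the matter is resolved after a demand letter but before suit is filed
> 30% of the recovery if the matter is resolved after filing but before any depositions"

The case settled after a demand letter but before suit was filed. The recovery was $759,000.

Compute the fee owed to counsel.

The matter settled after a demand letter but before suit was filed, so the 26.5% rate applies.
$759,000 × 26.5% = $201,135.00

$201,135.00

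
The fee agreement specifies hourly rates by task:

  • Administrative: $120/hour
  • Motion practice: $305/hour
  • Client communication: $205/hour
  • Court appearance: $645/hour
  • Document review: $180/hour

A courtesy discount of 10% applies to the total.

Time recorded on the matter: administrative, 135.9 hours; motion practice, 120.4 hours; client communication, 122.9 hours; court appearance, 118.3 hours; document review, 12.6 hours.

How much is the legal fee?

$141,116.40

Administrative: 135.9 × $120 = $16,308.00
Motion practice: 120.4 × $305 = $36,722.00
Client communication: 122.9 × $205 = $25,194.50
Court appearance: 118.3 × $645 = $76,303.50
Document review: 12.6 × $180 = $2,268.00
Subtotal: $156,796.00
Less 10% discount: −$15,679.60
Total: $156,796.00 − $15,679.60 = $141,116.40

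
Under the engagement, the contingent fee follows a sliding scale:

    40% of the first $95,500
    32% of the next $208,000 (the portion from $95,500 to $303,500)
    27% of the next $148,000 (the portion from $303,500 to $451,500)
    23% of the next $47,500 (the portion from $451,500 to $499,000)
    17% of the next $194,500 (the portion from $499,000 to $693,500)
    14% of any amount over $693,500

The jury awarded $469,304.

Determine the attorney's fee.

First $95,500 at 40% = $38,200.00
Next $208,000 at 32% = $66,560.00
Next $148,000 at 27% = $39,960.00
Remaining $17,804 at 23% = $4,094.92
Fee: $38,200.00 + $66,560.00 + $39,960.00 + $4,094.92 = $148,814.92

$148,814.92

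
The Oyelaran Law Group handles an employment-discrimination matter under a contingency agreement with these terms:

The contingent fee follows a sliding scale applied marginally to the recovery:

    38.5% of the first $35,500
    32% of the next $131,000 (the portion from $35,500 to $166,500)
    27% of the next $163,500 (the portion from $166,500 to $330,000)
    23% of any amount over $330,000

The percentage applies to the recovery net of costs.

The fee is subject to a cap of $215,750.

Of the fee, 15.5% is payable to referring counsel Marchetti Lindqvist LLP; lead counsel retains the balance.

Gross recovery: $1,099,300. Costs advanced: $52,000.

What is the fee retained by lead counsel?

Fee base (net of costs): $1,099,300 − $52,000 = $1,047,300
First $35,500 at 38.5% = $13,667.50
Next $131,000 at 32% = $41,920.00
Next $163,500 at 27% = $44,145.00
Remaining $717,300 at 23% = $164,979.00
Fee: $13,667.50 + $41,920.00 + $44,145.00 + $164,979.00 = $264,711.50
$264,711.50 exceeds the $215,750 cap, so the fee is capped at $215,750.00.
Referral share: 15.5% of $215,750.00 = $33,441.25; lead counsel retains $215,750.00 − $33,441.25 = $182,308.75.

$182,308.75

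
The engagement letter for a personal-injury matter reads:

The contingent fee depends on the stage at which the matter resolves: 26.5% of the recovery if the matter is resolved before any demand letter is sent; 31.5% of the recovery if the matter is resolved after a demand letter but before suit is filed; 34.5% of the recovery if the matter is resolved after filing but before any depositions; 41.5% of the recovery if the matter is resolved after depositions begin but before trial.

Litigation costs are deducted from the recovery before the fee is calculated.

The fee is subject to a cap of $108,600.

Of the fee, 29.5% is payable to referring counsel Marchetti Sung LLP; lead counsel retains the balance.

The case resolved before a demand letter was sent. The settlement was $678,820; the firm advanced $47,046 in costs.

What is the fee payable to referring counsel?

$32,037.00

Fee base (net of costs): $678,820 − $47,046 = $631,774
The matter resolved before a demand letter was sent, so the 26.5% rate applies.
$631,774 × 26.5% = $167,420.11
$167,420.11 exceeds the $108,600 cap, so the fee is capped at $108,600.00.
Referral share: 29.5% of $108,600.00 = $32,037.00; lead counsel retains $108,600.00 − $32,037.00 = $76,563.00.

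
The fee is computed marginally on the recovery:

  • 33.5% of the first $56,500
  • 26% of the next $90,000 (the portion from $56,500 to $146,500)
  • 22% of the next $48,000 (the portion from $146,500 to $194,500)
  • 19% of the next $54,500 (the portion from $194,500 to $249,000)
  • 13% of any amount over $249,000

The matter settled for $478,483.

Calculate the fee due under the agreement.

$93,075.29

First $56,500 at 33.5% = $18,927.50
Next $90,000 at 26% = $23,400.00
Next $48,000 at 22% = $10,560.00
Next $54,500 at 19% = $10,355.00
Remaining $229,483 at 13% = $29,832.79
Fee: $18,927.50 + $23,400.00 + $10,560.00 + $10,355.00 + $29,832.79 = $93,075.29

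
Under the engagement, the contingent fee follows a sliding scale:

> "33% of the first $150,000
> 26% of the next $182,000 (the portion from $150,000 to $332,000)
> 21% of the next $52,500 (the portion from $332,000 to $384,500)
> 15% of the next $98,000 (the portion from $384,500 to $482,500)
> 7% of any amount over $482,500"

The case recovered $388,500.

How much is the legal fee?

First $150,000 at 33% = $49,500.00
Next $182,000 at 26% = $47,320.00
Next $52,500 at 21% = $11,025.00
Remaining $4,000 at 15% = $600.00
Fee: $49,500.00 + $47,320.00 + $11,025.00 + $600.00 = $108,445.00

$108,445.00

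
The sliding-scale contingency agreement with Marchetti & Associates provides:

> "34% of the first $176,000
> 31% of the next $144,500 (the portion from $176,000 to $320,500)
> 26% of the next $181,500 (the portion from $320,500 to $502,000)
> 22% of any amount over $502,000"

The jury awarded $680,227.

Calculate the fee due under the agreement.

$191,034.94

First $176,000 at 34% = $59,840.00
Next $144,500 at 31% = $44,795.00
Next $181,500 at 26% = $47,190.00
Remaining $178,227 at 22% = $39,209.94
Fee: $59,840.00 + $44,795.00 + $47,190.00 + $39,209.94 = $191,034.94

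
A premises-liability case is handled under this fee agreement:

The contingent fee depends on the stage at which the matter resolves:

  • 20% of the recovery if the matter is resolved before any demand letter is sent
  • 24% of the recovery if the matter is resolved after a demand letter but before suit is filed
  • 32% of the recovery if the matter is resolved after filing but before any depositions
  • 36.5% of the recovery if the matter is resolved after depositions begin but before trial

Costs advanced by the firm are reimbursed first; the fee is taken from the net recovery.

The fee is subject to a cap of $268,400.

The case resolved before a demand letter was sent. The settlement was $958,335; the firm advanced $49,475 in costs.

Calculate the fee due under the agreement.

Fee base (net of costs): $958,335 − $49,475 = $908,860
The matter resolved before a demand letter was sent, so the 20% rate applies.
$908,860 × 20% = $181,772.00
$181,772.00 is under the $268,400 cap.

$181,772.00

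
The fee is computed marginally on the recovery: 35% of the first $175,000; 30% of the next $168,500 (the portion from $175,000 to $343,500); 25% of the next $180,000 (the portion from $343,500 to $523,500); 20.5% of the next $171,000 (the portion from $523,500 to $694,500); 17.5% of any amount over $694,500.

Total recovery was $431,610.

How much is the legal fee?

First $175,000 at 35% = $61,250.00
Next $168,500 at 30% = $50,550.00
Remaining $88,110 at 25% = $22,027.50
Fee: $61,250.00 + $50,550.00 + $22,027.50 = $133,827.50

$133,827.50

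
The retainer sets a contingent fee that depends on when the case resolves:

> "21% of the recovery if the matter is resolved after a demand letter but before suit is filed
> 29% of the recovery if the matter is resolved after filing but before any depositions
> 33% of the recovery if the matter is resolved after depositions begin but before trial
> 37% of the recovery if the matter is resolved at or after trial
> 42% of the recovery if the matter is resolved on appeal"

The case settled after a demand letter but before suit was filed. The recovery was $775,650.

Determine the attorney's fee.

$162,886.50

The matter settled after a demand letter but before suit was filed, so the 21% rate applies.
$775,650 × 21% = $162,886.50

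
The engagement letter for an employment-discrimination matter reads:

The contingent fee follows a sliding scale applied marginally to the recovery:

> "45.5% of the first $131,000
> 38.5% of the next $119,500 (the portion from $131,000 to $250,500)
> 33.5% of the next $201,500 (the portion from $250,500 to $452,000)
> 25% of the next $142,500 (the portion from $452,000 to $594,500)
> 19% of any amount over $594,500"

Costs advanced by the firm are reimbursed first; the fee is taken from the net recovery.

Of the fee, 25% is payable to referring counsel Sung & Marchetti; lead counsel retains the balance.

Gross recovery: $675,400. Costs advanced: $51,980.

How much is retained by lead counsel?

$160,676.10

Fee base (net of costs): $675,400 − $51,980 = $623,420
First $131,000 at 45.5% = $59,605.00
Next $119,500 at 38.5% = $46,007.50
Next $201,500 at 33.5% = $67,502.50
Next $142,500 at 25% = $35,625.00
Remaining $28,920 at 19% = $5,494.80
Fee: $59,605.00 + $46,007.50 + $67,502.50 + $35,625.00 + $5,494.80 = $214,234.80
Referral share: 25% of $214,234.80 = $53,558.70; lead counsel retains $214,234.80 − $53,558.70 = $160,676.10.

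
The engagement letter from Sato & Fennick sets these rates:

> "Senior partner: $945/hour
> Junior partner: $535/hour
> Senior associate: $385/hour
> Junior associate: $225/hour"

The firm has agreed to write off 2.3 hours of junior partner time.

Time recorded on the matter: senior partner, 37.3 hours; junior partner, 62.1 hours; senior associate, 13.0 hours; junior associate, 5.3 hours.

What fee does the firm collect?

Senior partner: 37.3 × $945 = $35,248.50
Junior partner: 62.1 × $535 = $33,223.50
Senior associate: 13.0 × $385 = $5,005.00
Junior associate: 5.3 × $225 = $1,192.50
Subtotal: $74,669.50
Write-off: 2.3 × $535 = $1,230.50
Total: $74,669.50 − $1,230.50 = $73,439.00

$73,439.00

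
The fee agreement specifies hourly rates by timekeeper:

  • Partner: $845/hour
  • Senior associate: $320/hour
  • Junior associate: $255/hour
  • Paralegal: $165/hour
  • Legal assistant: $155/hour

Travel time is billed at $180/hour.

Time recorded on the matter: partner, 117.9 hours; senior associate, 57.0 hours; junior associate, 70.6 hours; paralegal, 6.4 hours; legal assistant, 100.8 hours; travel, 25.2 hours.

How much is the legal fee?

Partner: 117.9 × $845 = $99,625.50
Senior associate: 57.0 × $320 = $18,240.00
Junior associate: 70.6 × $255 = $18,003.00
Paralegal: 6.4 × $165 = $1,056.00
Legal assistant: 100.8 × $155 = $15,624.00
Subtotal: $99,625.50 + $18,240.00 + $18,003.00 + $1,056.00 + $15,624.00 = $152,548.50
Travel: 25.2 × $180 = $4,536.00
Total: $152,548.50 + $4,536.00 = $157,084.50

$157,084.50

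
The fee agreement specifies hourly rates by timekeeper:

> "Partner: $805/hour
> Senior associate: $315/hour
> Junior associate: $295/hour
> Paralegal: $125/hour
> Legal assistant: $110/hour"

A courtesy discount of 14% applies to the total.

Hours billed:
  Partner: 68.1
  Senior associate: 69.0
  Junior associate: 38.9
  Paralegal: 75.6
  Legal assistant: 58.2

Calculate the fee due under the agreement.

Partner: 68.1 × $805 = $54,820.50
Senior associate: 69.0 × $315 = $21,735.00
Junior associate: 38.9 × $295 = $11,475.50
Paralegal: 75.6 × $125 = $9,450.00
Legal assistant: 58.2 × $110 = $6,402.00
Subtotal: $103,883.00
Less 14% discount: −$14,543.62
Total: $103,883.00 − $14,543.62 = $89,339.38

$89,339.38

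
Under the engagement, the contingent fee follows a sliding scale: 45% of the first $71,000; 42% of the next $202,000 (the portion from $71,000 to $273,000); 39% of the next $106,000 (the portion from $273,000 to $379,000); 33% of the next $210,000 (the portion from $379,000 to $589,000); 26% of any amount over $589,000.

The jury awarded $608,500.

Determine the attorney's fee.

First $71,000 at 45% = $31,950.00
Next $202,000 at 42% = $84,840.00
Next $106,000 at 39% = $41,340.00
Next $210,000 at 33% = $69,300.00
Remaining $19,500 at 26% = $5,070.00
Fee: $31,950.00 + $84,840.00 + $41,340.00 + $69,300.00 + $5,070.00 = $232,500.00

$232,500.00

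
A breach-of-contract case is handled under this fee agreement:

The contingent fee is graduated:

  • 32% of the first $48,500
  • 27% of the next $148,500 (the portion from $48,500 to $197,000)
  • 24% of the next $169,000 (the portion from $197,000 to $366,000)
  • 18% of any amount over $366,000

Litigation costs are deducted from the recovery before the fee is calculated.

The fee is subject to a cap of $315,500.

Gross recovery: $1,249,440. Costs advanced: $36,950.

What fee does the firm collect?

$248,543.20

Fee base (net of costs): $1,249,440 − $36,950 = $1,212,490
First $48,500 at 32% = $15,520.00
Next $148,500 at 27% = $40,095.00
Next $169,000 at 24% = $40,560.00
Remaining $846,490 at 18% = $152,368.20
Fee: $15,520.00 + $40,095.00 + $40,560.00 + $152,368.20 = $248,543.20
$248,543.20 is under the $315,500 cap.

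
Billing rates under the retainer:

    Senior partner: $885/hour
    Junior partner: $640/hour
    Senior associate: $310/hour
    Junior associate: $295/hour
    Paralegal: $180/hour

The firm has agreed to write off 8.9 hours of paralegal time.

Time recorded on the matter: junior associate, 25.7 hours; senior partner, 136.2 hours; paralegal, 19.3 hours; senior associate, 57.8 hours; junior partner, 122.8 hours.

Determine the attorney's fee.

$226,500.50

Senior partner: 136.2 × $885 = $120,537.00
Junior partner: 122.8 × $640 = $78,592.00
Senior associate: 57.8 × $310 = $17,918.00
Junior associate: 25.7 × $295 = $7,581.50
Paralegal: 19.3 × $180 = $3,474.00
Subtotal: $228,102.50
Write-off: 8.9 × $180 = $1,602.00
Total: $228,102.50 − $1,602.00 = $226,500.50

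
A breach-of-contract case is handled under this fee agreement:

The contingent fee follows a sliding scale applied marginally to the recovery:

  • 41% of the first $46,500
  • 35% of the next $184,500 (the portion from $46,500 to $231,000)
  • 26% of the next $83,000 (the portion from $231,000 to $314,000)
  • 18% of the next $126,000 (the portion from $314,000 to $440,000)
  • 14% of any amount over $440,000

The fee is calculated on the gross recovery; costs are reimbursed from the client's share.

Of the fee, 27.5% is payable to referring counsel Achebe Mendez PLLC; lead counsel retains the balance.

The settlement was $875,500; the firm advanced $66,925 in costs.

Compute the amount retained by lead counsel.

Fee base is the gross recovery, $875,500; costs are reimbursed separately.
First $46,500 at 41% = $19,065.00
Next $184,500 at 35% = $64,575.00
Next $83,000 at 26% = $21,580.00
Next $126,000 at 18% = $22,680.00
Remaining $435,500 at 14% = $60,970.00
Fee: $19,065.00 + $64,575.00 + $21,580.00 + $22,680.00 + $60,970.00 = $188,870.00
Referral share: 27.5% of $188,870.00 = $51,939.25; lead counsel retains $188,870.00 − $51,939.25 = $136,930.75.

$136,930.75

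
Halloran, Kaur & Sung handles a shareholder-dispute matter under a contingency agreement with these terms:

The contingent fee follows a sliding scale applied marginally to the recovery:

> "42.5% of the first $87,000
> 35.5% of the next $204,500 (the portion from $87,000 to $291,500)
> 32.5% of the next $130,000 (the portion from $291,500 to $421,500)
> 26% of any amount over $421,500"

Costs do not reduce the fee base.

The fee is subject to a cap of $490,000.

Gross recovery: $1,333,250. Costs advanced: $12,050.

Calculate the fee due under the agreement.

Fee base is the gross recovery, $1,333,250; costs are reimbursed separately.
First $87,000 at 42.5% = $36,975.00
Next $204,500 at 35.5% = $72,597.50
Next $130,000 at 32.5% = $42,250.00
Remaining $911,750 at 26% = $237,055.00
Fee: $36,975.00 + $72,597.50 + $42,250.00 + $237,055.00 = $388,877.50
$388,877.50 is under the $490,000 cap.

$388,877.50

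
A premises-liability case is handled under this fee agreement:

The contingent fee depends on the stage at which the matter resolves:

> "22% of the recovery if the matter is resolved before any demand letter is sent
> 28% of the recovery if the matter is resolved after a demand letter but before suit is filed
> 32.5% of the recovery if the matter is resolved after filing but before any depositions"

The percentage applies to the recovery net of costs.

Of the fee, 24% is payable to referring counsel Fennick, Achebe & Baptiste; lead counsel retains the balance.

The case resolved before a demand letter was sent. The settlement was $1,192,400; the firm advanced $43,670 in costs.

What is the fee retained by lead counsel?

$192,067.66

Fee base (net of costs): $1,192,400 − $43,670 = $1,148,730
The matter resolved before a demand letter was sent, so the 22% rate applies.
$1,148,730 × 22% = $252,720.60
Referral share: 24% of $252,720.60 = $60,652.94; lead counsel retains $252,720.60 − $60,652.94 = $192,067.66.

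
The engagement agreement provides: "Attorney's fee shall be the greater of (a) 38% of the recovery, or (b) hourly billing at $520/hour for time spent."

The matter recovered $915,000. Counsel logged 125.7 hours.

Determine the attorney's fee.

(a) 38% of $915,000 = $347,700.00
(b) 125.7 × $520 = $65,364.00
The greater is (a): $347,700.00.

$347,700.00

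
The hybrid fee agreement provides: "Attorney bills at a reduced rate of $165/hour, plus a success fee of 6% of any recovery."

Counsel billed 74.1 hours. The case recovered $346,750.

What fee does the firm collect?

$33,031.50

Hourly: 74.1 × $165 = $12,226.50
Success fee: 6% of $346,750 = $20,805.00
Total: $12,226.50 + $20,805.00 = $33,031.50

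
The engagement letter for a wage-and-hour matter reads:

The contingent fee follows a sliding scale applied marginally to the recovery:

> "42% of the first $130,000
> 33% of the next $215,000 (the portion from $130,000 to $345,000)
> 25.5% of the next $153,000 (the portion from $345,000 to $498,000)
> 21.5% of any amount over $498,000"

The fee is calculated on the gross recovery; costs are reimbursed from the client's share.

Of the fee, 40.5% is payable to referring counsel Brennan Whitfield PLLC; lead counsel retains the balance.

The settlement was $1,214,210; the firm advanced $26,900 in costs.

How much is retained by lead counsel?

$189,537.34

Fee base is the gross recovery, $1,214,210; costs are reimbursed separately.
First $130,000 at 42% = $54,600.00
Next $215,000 at 33% = $70,950.00
Next $153,000 at 25.5% = $39,015.00
Remaining $716,210 at 21.5% = $153,985.15
Fee: $54,600.00 + $70,950.00 + $39,015.00 + $153,985.15 = $318,550.15
Referral share: 40.5% of $318,550.15 = $129,012.81; lead counsel retains $318,550.15 − $129,012.81 = $189,537.34.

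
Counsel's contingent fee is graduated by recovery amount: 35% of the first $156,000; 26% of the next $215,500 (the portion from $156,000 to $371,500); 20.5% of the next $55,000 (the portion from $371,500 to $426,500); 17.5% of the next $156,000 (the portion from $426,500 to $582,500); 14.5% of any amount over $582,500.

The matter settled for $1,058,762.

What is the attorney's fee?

First $156,000 at 35% = $54,600.00
Next $215,500 at 26% = $56,030.00
Next $55,000 at 20.5% = $11,275.00
Next $156,000 at 17.5% = $27,300.00
Remaining $476,262 at 14.5% = $69,057.99
Fee: $54,600.00 + $56,030.00 + $11,275.00 + $27,300.00 + $69,057.99 = $218,262.99

$218,262.99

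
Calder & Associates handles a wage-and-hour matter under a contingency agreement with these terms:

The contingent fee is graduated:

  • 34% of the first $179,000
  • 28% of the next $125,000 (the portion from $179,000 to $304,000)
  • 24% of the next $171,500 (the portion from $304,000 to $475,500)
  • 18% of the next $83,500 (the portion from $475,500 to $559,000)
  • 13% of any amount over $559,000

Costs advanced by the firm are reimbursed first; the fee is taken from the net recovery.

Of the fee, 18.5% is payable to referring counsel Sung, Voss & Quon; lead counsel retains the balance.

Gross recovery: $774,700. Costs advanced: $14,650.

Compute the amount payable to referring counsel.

Fee base (net of costs): $774,700 − $14,650 = $760,050
First $179,000 at 34% = $60,860.00
Next $125,000 at 28% = $35,000.00
Next $171,500 at 24% = $41,160.00
Next $83,500 at 18% = $15,030.00
Remaining $201,050 at 13% = $26,136.50
Fee: $60,860.00 + $35,000.00 + $41,160.00 + $15,030.00 + $26,136.50 = $178,186.50
Referral share: 18.5% of $178,186.50 = $32,964.50; lead counsel retains $178,186.50 − $32,964.50 = $145,222.00.

$32,964.50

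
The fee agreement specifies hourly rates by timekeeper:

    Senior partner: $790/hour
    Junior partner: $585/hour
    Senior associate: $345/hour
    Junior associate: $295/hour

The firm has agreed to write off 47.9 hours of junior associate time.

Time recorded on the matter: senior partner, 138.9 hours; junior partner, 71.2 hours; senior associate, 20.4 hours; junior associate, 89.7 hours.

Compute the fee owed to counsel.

$170,752.00

Senior partner: 138.9 × $790 = $109,731.00
Junior partner: 71.2 × $585 = $41,652.00
Senior associate: 20.4 × $345 = $7,038.00
Junior associate: 89.7 × $295 = $26,461.50
Subtotal: $184,882.50
Write-off: 47.9 × $295 = $14,130.50
Total: $184,882.50 − $14,130.50 = $170,752.00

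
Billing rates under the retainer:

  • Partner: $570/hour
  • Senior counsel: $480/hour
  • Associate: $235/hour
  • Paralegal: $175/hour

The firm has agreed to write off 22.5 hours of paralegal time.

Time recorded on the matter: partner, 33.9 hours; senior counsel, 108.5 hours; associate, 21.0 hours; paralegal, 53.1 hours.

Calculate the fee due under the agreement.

$81,693.00

Partner: 33.9 × $570 = $19,323.00
Senior counsel: 108.5 × $480 = $52,080.00
Associate: 21.0 × $235 = $4,935.00
Paralegal: 53.1 × $175 = $9,292.50
Subtotal: $85,630.50
Write-off: 22.5 × $175 = $3,937.50
Total: $85,630.50 − $3,937.50 = $81,693.00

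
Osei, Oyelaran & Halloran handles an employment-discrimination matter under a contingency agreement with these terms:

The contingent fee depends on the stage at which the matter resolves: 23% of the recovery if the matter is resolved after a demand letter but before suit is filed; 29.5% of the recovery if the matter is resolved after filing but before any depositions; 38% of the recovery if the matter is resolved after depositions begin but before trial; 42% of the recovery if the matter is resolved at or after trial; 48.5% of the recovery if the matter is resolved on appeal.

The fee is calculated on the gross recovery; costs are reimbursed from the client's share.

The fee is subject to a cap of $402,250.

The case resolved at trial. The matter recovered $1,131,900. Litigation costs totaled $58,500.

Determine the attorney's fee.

$402,250.00

Fee base is the gross recovery, $1,131,900; costs are reimbursed separately.
The matter resolved at trial, so the 42% rate applies.
$1,131,900 × 42% = $475,398.00
$475,398.00 exceeds the $402,250 cap, so the fee is capped at $402,250.00.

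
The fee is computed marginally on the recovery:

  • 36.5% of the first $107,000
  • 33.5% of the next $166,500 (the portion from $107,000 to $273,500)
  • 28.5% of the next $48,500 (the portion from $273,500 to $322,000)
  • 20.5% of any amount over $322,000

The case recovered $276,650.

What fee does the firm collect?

First $107,000 at 36.5% = $39,055.00
Next $166,500 at 33.5% = $55,777.50
Remaining $3,150 at 28.5% = $897.75
Fee: $39,055.00 + $55,777.50 + $897.75 = $95,730.25

$95,730.25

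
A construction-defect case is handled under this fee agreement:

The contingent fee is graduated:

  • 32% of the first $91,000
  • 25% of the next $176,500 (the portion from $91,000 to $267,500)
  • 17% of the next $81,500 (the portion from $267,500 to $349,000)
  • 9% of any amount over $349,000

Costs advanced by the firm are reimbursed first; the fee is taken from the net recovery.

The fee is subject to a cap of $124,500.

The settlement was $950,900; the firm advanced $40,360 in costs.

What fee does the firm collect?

Fee base (net of costs): $950,900 − $40,360 = $910,540
First $91,000 at 32% = $29,120.00
Next $176,500 at 25% = $44,125.00
Next $81,500 at 17% = $13,855.00
Remaining $561,540 at 9% = $50,538.60
Fee: $29,120.00 + $44,125.00 + $13,855.00 + $50,538.60 = $137,638.60
$137,638.60 exceeds the $124,500 cap, so the fee is capped at $124,500.00.

$124,500.00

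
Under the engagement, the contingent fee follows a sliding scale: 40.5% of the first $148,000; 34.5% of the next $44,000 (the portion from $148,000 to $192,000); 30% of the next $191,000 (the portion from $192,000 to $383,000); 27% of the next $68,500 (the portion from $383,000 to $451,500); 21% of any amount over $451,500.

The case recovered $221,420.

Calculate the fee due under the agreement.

First $148,000 at 40.5% = $59,940.00
Next $44,000 at 34.5% = $15,180.00
Remaining $29,420 at 30% = $8,826.00
Fee: $59,940.00 + $15,180.00 + $8,826.00 = $83,946.00

$83,946.00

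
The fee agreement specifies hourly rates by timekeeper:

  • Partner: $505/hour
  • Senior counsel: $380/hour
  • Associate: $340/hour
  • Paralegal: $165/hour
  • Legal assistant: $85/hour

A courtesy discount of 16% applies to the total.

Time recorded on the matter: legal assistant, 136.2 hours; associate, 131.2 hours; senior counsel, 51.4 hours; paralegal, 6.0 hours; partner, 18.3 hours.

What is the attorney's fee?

Partner: 18.3 × $505 = $9,241.50
Senior counsel: 51.4 × $380 = $19,532.00
Associate: 131.2 × $340 = $44,608.00
Paralegal: 6.0 × $165 = $990.00
Legal assistant: 136.2 × $85 = $11,577.00
Subtotal: $85,948.50
Less 16% discount: −$13,751.76
Total: $85,948.50 − $13,751.76 = $72,196.74

$72,196.74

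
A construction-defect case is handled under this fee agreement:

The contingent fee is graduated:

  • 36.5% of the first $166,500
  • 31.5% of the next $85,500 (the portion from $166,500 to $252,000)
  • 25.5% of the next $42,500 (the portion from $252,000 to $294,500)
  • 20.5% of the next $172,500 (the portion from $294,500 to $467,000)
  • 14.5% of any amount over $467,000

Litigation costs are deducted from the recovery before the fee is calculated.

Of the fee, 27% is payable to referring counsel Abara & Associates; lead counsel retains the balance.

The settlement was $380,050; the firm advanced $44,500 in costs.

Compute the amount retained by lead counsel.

$78,079.16

Fee base (net of costs): $380,050 − $44,500 = $335,550
First $166,500 at 36.5% = $60,772.50
Next $85,500 at 31.5% = $26,932.50
Next $42,500 at 25.5% = $10,837.50
Remaining $41,050 at 20.5% = $8,415.25
Fee: $60,772.50 + $26,932.50 + $10,837.50 + $8,415.25 = $106,957.75
Referral share: 27% of $106,957.75 = $28,878.59; lead counsel retains $106,957.75 − $28,878.59 = $78,079.16.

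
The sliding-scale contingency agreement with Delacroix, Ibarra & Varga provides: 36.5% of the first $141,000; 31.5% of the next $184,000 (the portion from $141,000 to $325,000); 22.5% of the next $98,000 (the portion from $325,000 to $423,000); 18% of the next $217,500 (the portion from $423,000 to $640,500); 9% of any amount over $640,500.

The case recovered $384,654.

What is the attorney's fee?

First $141,000 at 36.5% = $51,465.00
Next $184,000 at 31.5% = $57,960.00
Remaining $59,654 at 22.5% = $13,422.15
Fee: $51,465.00 + $57,960.00 + $13,422.15 = $122,847.15

$122,847.15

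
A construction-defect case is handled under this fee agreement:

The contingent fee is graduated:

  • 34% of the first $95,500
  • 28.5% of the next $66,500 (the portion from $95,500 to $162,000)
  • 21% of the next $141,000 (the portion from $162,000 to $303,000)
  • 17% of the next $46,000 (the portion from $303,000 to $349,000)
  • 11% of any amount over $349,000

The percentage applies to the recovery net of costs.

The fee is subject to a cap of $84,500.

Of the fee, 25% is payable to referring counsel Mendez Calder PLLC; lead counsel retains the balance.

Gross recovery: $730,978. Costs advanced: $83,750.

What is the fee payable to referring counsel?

Fee base (net of costs): $730,978 − $83,750 = $647,228
First $95,500 at 34% = $32,470.00
Next $66,500 at 28.5% = $18,952.50
Next $141,000 at 21% = $29,610.00
Next $46,000 at 17% = $7,820.00
Remaining $298,228 at 11% = $32,805.08
Fee: $32,470.00 + $18,952.50 + $29,610.00 + $7,820.00 + $32,805.08 = $121,657.58
$121,657.58 exceeds the $84,500 cap, so the fee is capped at $84,500.00.
Referral share: 25% of $84,500.00 = $21,125.00; lead counsel retains $84,500.00 − $21,125.00 = $63,375.00.

$21,125.00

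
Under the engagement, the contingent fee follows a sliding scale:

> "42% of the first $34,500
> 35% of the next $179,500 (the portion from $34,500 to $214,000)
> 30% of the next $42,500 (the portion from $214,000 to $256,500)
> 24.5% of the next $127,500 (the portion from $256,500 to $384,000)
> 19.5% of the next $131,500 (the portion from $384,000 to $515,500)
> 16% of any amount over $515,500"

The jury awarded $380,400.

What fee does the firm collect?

$120,420.50

First $34,500 at 42% = $14,490.00
Next $179,500 at 35% = $62,825.00
Next $42,500 at 30% = $12,750.00
Remaining $123,900 at 24.5% = $30,355.50
Fee: $14,490.00 + $62,825.00 + $12,750.00 + $30,355.50 = $120,420.50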